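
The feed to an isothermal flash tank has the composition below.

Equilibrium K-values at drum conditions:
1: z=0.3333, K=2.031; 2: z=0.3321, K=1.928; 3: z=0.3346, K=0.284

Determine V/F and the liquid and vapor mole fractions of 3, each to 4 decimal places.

V/F = 0.5874, x_3 = 0.5775, y_3 = 0.1640

Rachford–Rice: g(V/F) = Σ zᵢ(Kᵢ−1)/(1+V/F(Kᵢ−1)) = 0.
Check two-phase: ΣzᵢKᵢ = 1.4122 > 1 and Σzᵢ/Kᵢ = 1.5145 > 1, so g(0) = 0.4122 > 0 and g(1) = -0.5145 < 0.
Iterate (Newton) starting at V/F = 0.37:
  V/F = 0.3700: g = 0.15225, g' = -0.6616 → V/F = 0.6001
  V/F = 0.6001: g = -0.00984, g' = -0.7806 → V/F = 0.5875
  V/F = 0.5875: g = -0.00008, g' = -0.7683 → V/F = 0.5874
Converged at V/F = 0.5874.
Compositions from xᵢ = zᵢ/(1+V/F(Kᵢ−1)), yᵢ = Kᵢxᵢ:
  1: x = 0.2076, y = 0.4216
  2: x = 0.2149, y = 0.4144
  3: x = 0.5775, y = 0.1640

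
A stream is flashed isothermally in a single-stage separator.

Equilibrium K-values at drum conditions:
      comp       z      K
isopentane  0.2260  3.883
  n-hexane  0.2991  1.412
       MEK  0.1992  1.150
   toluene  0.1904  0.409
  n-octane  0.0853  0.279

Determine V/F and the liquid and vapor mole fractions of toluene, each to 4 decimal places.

V/F = 0.7360, x_toluene = 0.3370, y_toluene = 0.1378

Material balance + equilibrium reduce to Σ zᵢ(Kᵢ−1)/(1+V/F(Kᵢ−1)) = 0.
Check two-phase: ΣzᵢKᵢ = 1.6306 > 1 and Σzᵢ/Kᵢ = 1.2145 > 1, so g(0) = 0.6306 > 0 and g(1) = -0.2145 < 0.
Iterate (Newton) starting at V/F = 0.5:
  V/F = 0.5000: g = 0.14095, g' = -0.5963 → V/F = 0.7364
  V/F = 0.7364: g = -0.00025, g' = -0.6361 → V/F = 0.7360
Converged at V/F = 0.7360.
Compositions from xᵢ = zᵢ/(1+V/F(Kᵢ−1)), yᵢ = Kᵢxᵢ:
  isopentane: x = 0.0724, y = 0.2811
  n-hexane: x = 0.2295, y = 0.3241
  MEK: x = 0.1794, y = 0.2063
  toluene: x = 0.3370, y = 0.1378
  n-octane: x = 0.1817, y = 0.0507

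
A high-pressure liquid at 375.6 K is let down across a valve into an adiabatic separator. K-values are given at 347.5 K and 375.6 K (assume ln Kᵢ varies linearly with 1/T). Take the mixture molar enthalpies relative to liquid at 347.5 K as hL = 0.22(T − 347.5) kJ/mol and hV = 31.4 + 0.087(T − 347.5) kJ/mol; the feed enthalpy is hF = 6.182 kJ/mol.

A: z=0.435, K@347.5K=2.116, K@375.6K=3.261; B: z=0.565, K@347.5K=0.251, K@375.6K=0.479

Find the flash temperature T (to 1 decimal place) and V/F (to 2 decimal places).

Adiabatic flash: solve Rachford–Rice at each trial T, then check hF = ψ·hV(T) + (1−ψ)·hL(T).
  T = 347.5 K: K = (2.116, 0.251), RR gives ψ = 0.075, H_out = 2.339 kJ/mol
  T = 375.6 K: K = (3.261, 0.479), RR gives ψ = 0.585, H_out = 22.366 kJ/mol
  T = 361.6 K: K = (2.651, 0.352), RR gives ψ = 0.329, H_out = 12.804 kJ/mol
  T = 354.6 K: K = (2.376, 0.298), RR gives ψ = 0.209, H_out = 7.936 kJ/mol
  T = 351.1 K: K = (2.245, 0.274), RR gives ψ = 0.146, H_out = 5.295 kJ/mol
  T = 352.9 K: K = (2.312, 0.286), RR gives ψ = 0.179, H_out = 6.677 kJ/mol
  T = 352.0 K: K = (2.278, 0.280), RR gives ψ = 0.162, H_out = 5.993 kJ/mol
Linear interpolation between T = 352.0 (H_out = 5.993) and T = 352.9 (H_out = 6.677) on hF = 6.182 gives T ≈ 352.2 K, at which ψ = 0.17.

T = 352.2 K, V/F = 0.17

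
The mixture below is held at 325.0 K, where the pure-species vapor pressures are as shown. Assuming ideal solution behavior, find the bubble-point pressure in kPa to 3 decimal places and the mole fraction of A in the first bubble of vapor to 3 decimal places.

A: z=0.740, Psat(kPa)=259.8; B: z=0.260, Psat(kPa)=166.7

Pbub = 235.594 kPa, y_A = 0.816

At the bubble point ψ → 0, so ΣzᵢKᵢ = 1 with Kᵢ = Pᵢˢᵃᵗ/P ⇒ P = ΣzᵢPᵢˢᵃᵗ.
P = 0.740·259.8 + 0.260·166.7 = 235.594 kPa
yᵢ = zᵢPᵢˢᵃᵗ/P ⇒ y_A = 0.740·259.8/235.594 = 0.816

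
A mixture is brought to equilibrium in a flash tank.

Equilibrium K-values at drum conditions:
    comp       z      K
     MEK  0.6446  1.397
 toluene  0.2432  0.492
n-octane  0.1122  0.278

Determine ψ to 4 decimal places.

ψ = 0.2198

Rachford–Rice: g(ψ) = Σ zᵢ(Kᵢ−1)/(1+ψ(Kᵢ−1)) = 0.
g(0) = ΣzᵢKᵢ − 1 = 0.0514 and g(1) = 1 − Σzᵢ/Kᵢ = -0.3593, so a root lies in (0, 1).
Newton iteration, ψ⁰ = 0.31:
  ψ = 0.3100: g = -0.02314, g' = -0.2660 → ψ = 0.2230
  ψ = 0.2230: g = -0.00079, g' = -0.2487 → ψ = 0.2198
Converged at ψ = 0.2198.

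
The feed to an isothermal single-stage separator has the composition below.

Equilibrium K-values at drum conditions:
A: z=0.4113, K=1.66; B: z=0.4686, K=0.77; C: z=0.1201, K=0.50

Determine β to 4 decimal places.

Let β = V/F and solve Σ zᵢ(Kᵢ−1)/(1+β(Kᵢ−1)) = 0.
Feasibility: ΣzᵢKᵢ = 1.1036, Σzᵢ/Kᵢ = 1.0965 — both > 1, two phases present.
Newton–Raphson from β = 0.5:
  β = 0.5000: g = 0.00225, g' = -0.1863 → β = 0.5121
Converged at β = 0.5121.

β = 0.5121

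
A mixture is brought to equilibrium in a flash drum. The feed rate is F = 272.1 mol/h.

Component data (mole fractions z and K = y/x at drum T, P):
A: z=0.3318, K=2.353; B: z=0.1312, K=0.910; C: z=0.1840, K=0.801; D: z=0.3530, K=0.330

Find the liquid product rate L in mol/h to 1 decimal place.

Material balance + equilibrium reduce to Σ zᵢ(Kᵢ−1)/(1+β(Kᵢ−1)) = 0.
Check two-phase: ΣzᵢKᵢ = 1.1640 > 1 and Σzᵢ/Kᵢ = 1.5846 > 1, so g(0) = 0.1640 > 0 and g(1) = -0.5846 < 0.
Iterate (Newton) starting at β = 0.54:
  β = 0.5400: g = -0.16462, g' = -0.6022 → β = 0.2666
  β = 0.2666: g = -0.00880, g' = -0.5722 → β = 0.2512
  β = 0.2512: g = 0.00003, g' = -0.5766 → β = 0.2513
Converged at β = 0.2513.
Then V = β·F = 0.2513·272.1 = 68.4 mol/h and L = F − V = 203.7 mol/h.

L = 203.7 mol/h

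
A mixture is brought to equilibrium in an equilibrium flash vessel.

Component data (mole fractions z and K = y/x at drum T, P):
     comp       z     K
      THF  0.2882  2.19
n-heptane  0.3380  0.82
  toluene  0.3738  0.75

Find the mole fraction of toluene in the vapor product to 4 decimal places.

y_toluene = 0.3424

Let ψ = V/F and solve Σ zᵢ(Kᵢ−1)/(1+ψ(Kᵢ−1)) = 0.
Check two-phase: ΣzᵢKᵢ = 1.1887 > 1 and Σzᵢ/Kᵢ = 1.0422 > 1, so g(0) = 0.1887 > 0 and g(1) = -0.0422 < 0.
Newton–Raphson from ψ = 0.5:
  ψ = 0.5000: g = 0.04136, g' = -0.2042 → ψ = 0.7026
  ψ = 0.7026: g = 0.00378, g' = -0.1698 → ψ = 0.7248
  ψ = 0.7248: g = 0.00003, g' = -0.1670 → ψ = 0.7250
Converged at ψ = 0.7250.
Compositions from xᵢ = zᵢ/(1+ψ(Kᵢ−1)), yᵢ = Kᵢxᵢ:
  THF: x = 0.1547, y = 0.3388
  n-heptane: x = 0.3887, y = 0.3188
  toluene: x = 0.4566, y = 0.3424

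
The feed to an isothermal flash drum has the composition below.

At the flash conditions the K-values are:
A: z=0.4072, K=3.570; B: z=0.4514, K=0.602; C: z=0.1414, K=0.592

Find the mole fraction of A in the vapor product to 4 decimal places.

Material balance + equilibrium reduce to Σ zᵢ(Kᵢ−1)/(1+ψ(Kᵢ−1)) = 0.
Feasibility: ΣzᵢKᵢ = 1.8092, Σzᵢ/Kᵢ = 1.1027 — both > 1, two phases present.
Newton–Raphson from ψ = 0.44:
  ψ = 0.4400: g = 0.20302, g' = -0.7324 → ψ = 0.7172
  ψ = 0.7172: g = 0.03509, g' = -0.5198 → ψ = 0.7847
  ψ = 0.7847: g = 0.00079, g' = -0.4977 → ψ = 0.7863
Converged at ψ = 0.7863.
Compositions from xᵢ = zᵢ/(1+ψ(Kᵢ−1)), yᵢ = Kᵢxᵢ:
  A: x = 0.1348, y = 0.4812
  B: x = 0.6570, y = 0.3955
  C: x = 0.2082, y = 0.1232

y_A = 0.4812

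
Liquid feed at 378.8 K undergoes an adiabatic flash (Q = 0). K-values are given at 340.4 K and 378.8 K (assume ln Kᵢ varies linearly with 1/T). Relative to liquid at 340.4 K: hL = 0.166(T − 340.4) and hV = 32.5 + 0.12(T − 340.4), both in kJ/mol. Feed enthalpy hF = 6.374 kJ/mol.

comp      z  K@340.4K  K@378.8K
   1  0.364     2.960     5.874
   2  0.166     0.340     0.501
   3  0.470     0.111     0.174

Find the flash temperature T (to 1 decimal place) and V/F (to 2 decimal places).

T = 346.1 K, V/F = 0.17

Adiabatic flash: solve Rachford–Rice at each trial T, then check hF = ψ·hV(T) + (1−ψ)·hL(T).
  T = 340.4 K: K = (2.960, 0.340, 0.111), RR gives ψ = 0.114, H_out = 3.699 kJ/mol
  T = 378.8 K: K = (5.874, 0.501, 0.174), RR gives ψ = 0.355, H_out = 17.282 kJ/mol
  T = 359.6 K: K = (4.247, 0.417, 0.141), RR gives ψ = 0.264, H_out = 11.526 kJ/mol
  T = 350.0 K: K = (3.563, 0.378, 0.125), RR gives ψ = 0.200, H_out = 8.016 kJ/mol
  T = 345.2 K: K = (3.252, 0.359, 0.118), RR gives ψ = 0.161, H_out = 5.988 kJ/mol
  T = 347.6 K: K = (3.405, 0.368, 0.122), RR gives ψ = 0.181, H_out = 7.030 kJ/mol
Linear interpolation between T = 345.2 (H_out = 5.988) and T = 347.6 (H_out = 7.030) on hF = 6.374 gives T ≈ 346.1 K, at which ψ = 0.17.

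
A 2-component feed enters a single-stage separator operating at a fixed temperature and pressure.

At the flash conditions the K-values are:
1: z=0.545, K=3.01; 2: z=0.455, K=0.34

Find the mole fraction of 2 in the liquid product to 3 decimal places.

x_2 = 0.753

Let ψ = V/F and solve Σ zᵢ(Kᵢ−1)/(1+ψ(Kᵢ−1)) = 0.
Check two-phase: ΣzᵢKᵢ = 1.795 > 1 and Σzᵢ/Kᵢ = 1.519 > 1, so g(0) = 0.795 > 0 and g(1) = -0.519 < 0.
Binary case is linear: z₁(K₁−1)(1+ψ(K₂−1)) + z₂(K₂−1)(1+ψ(K₁−1)) = 0
⇒ ψ = [z₁(K₁−1)+z₂(K₂−1)] / [−(K₁−1)(K₂−1)] = 0.7952/1.3266 = 0.599
Compositions from xᵢ = zᵢ/(1+ψ(Kᵢ−1)), yᵢ = Kᵢxᵢ:
  1: x = 0.247, y = 0.744
  2: x = 0.753, y = 0.256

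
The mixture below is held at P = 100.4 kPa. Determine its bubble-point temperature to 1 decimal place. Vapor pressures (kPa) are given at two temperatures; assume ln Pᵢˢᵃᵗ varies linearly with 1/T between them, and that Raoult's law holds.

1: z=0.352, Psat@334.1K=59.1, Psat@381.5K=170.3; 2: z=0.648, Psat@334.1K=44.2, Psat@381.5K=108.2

T = 367.6 K

Bubble-point temperature: ΣzᵢPᵢˢᵃᵗ(T) = P. Interpolate ln Pᵢˢᵃᵗ = aᵢ + bᵢ/T.
  T = 334.1 K: ΣzᵢPᵢˢᵃᵗ = 49.44 kPa
  T = 381.5 K: ΣzᵢPᵢˢᵃᵗ = 130.06 kPa
  T = 357.8 K: ΣzᵢPᵢˢᵃᵗ = 82.73 kPa
  T = 369.6 K: ΣzᵢPᵢˢᵃᵗ = 104.37 kPa
  T = 363.7 K: ΣzᵢPᵢˢᵃᵗ = 93.10 kPa
  T = 366.6 K: ΣzᵢPᵢˢᵃᵗ = 98.52 kPa
  T = 368.1 K: ΣzᵢPᵢˢᵃᵗ = 101.41 kPa
Interpolating between 366.6 K and 368.1 K gives T ≈ 367.6 K.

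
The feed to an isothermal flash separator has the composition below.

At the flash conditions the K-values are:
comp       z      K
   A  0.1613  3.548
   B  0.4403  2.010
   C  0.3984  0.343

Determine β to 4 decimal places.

Newton iteration, β⁰ = 0.4:
  β = 0.4000: g = 0.16522, g' = -0.8011 → β = 0.6062
  β = 0.6062: g = 0.00231, g' = -0.8095 → β = 0.6091
Converged at β = 0.6091.

β = 0.6091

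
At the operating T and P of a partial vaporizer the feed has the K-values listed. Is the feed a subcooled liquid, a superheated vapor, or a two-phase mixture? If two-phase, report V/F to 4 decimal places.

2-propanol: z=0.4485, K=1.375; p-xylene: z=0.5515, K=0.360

subcooled liquid

ΣzᵢKᵢ = 0.8152; Σzᵢ/Kᵢ = 1.8581.
Since ΣzᵢKᵢ < 1 the mixture is below its bubble point — single liquid phase.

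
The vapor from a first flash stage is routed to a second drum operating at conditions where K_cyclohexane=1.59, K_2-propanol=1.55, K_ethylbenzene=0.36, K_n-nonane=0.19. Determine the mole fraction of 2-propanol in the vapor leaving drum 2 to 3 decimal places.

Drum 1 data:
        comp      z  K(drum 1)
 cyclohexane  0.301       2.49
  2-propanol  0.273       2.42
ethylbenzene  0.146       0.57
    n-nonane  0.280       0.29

y_2-propanol (drum 2) = 0.419

Drum 1:
Newton–Raphson from ψ₁ = 0.43:
  ψ₁ = 0.430: g = 0.1509, g' = -0.794 → ψ₁ = 0.620
  ψ₁ = 0.620: g = -0.0015, g' = -0.837 → ψ₁ = 0.618
Converged at ψ₁ = 0.618.
Drum-1 compositions:
  cyclohexane: x = 0.157, y = 0.390
  2-propanol: x = 0.145, y = 0.352
  ethylbenzene: x = 0.199, y = 0.113
  n-nonane: x = 0.499, y = 0.145
Drum-2 feed = drum-1 vapor: z₂ = (0.3901, 0.3518, 0.1134, 0.1447).
Drum 2:
Rachford–Rice: g(ψ₂) = Σ zᵢ(Kᵢ−1)/(1+ψ₂(Kᵢ−1)) = 0.
g(0) = ΣzᵢKᵢ − 1 = 0.234 and g(1) = 1 − Σzᵢ/Kᵢ = -0.549, so a root lies in (0, 1).
Newton iteration, ψ₂⁰ = 0.5:
  ψ₂ = 0.500: g = 0.0258, g' = -0.515 → ψ₂ = 0.550
  ψ₂ = 0.550: g = -0.0011, g' = -0.560 → ψ₂ = 0.548
Converged at ψ₂ = 0.548.
  cyclohexane: x = 0.295, y = 0.469
  2-propanol: x = 0.270, y = 0.419
  ethylbenzene: x = 0.175, y = 0.063
  n-nonane: x = 0.260, y = 0.049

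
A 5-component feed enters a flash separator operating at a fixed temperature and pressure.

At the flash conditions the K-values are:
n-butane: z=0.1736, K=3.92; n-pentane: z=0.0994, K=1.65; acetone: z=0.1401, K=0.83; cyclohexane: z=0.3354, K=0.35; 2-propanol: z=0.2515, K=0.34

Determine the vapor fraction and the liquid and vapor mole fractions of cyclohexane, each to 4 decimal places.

ψ = 0.1151, x_cyclohexane = 0.3625, y_cyclohexane = 0.1269

Let ψ = V/F and solve Σ zᵢ(Kᵢ−1)/(1+ψ(Kᵢ−1)) = 0.
g(0) = ΣzᵢKᵢ − 1 = 0.1637 and g(1) = 1 − Σzᵢ/Kᵢ = -0.9713, so a root lies in (0, 1).
Newton–Raphson from ψ = 0.5:
  ψ = 0.5000: g = -0.34193, g' = -0.8284 → ψ = 0.0872
  ψ = 0.0872: g = 0.03371, g' = -1.2645 → ψ = 0.1139
  ψ = 0.1139: g = 0.00134, g' = -1.1675 → ψ = 0.1150
Converged at ψ = 0.1151.
Compositions from xᵢ = zᵢ/(1+ψ(Kᵢ−1)), yᵢ = Kᵢxᵢ:
  n-butane: x = 0.1299, y = 0.5094
  n-pentane: x = 0.0925, y = 0.1526
  acetone: x = 0.1429, y = 0.1186
  cyclohexane: x = 0.3625, y = 0.1269
  2-propanol: x = 0.2722, y = 0.0925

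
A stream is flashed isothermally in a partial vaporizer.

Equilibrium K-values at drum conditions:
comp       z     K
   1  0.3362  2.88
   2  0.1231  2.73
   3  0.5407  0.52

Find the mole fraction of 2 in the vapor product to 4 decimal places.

y_2 = 0.1566

Rachford–Rice: g(β) = Σ zᵢ(Kᵢ−1)/(1+β(Kᵢ−1)) = 0.
Check two-phase: ΣzᵢKᵢ = 1.5855 > 1 and Σzᵢ/Kᵢ = 1.2016 > 1, so g(0) = 0.5855 > 0 and g(1) = -0.2016 < 0.
Iterate (Newton) starting at β = 0.5:
  β = 0.5000: g = 0.09850, g' = -0.6373 → β = 0.6545
  β = 0.6545: g = 0.00480, g' = -0.5847 → β = 0.6628
Converged at β = 0.6628.
Compositions from xᵢ = zᵢ/(1+β(Kᵢ−1)), yᵢ = Kᵢxᵢ:
  1: x = 0.1497, y = 0.4311
  2: x = 0.0573, y = 0.1566
  3: x = 0.7930, y = 0.4123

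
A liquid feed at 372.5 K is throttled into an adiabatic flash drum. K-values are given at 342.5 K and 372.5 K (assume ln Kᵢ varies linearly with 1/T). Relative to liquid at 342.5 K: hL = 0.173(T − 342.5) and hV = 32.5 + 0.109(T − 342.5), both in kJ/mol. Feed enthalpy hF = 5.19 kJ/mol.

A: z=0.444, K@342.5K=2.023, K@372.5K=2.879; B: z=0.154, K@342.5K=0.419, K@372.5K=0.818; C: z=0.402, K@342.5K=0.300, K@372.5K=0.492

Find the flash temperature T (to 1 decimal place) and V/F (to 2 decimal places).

Adiabatic flash: solve Rachford–Rice at each trial T, then check hF = ψ·hV(T) + (1−ψ)·hL(T).
  T = 342.5 K: K = (2.023, 0.419, 0.300), RR gives ψ = 0.122, H_out = 3.957 kJ/mol
  T = 372.5 K: K = (2.879, 0.818, 0.492), RR gives ψ = 0.721, H_out = 27.226 kJ/mol
  T = 357.5 K: K = (2.431, 0.594, 0.388), RR gives ψ = 0.406, H_out = 15.390 kJ/mol
  T = 350.0 K: K = (2.222, 0.501, 0.342), RR gives ψ = 0.266, H_out = 9.829 kJ/mol
  T = 346.2 K: K = (2.120, 0.458, 0.320), RR gives ψ = 0.195, H_out = 6.923 kJ/mol
  T = 344.4 K: K = (2.072, 0.439, 0.310), RR gives ψ = 0.160, H_out = 5.501 kJ/mol
Linear interpolation between T = 342.5 (H_out = 3.957) and T = 344.4 (H_out = 5.501) on hF = 5.19 gives T ≈ 344.0 K, at which ψ = 0.15.

T = 344.0 K, V/F = 0.15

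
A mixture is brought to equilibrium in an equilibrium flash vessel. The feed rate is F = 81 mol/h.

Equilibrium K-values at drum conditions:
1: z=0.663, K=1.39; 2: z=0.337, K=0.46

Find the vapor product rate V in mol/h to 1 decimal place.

Rachford–Rice: g(V/F) = Σ zᵢ(Kᵢ−1)/(1+V/F(Kᵢ−1)) = 0.
Check two-phase: ΣzᵢKᵢ = 1.077 > 1 and Σzᵢ/Kᵢ = 1.210 > 1, so g(0) = 0.077 > 0 and g(1) = -0.210 < 0.
Newton iteration, V/F⁰ = 0.5:
  V/F = 0.500: g = -0.0329, g' = -0.255 → V/F = 0.371
  V/F = 0.371: g = -0.0017, g' = -0.231 → V/F = 0.364
Converged at V/F = 0.364.
Then V = V/F·F = 0.3637·81 = 29.5 mol/h and L = F − V = 51.5 mol/h.

V = 29.5 mol/h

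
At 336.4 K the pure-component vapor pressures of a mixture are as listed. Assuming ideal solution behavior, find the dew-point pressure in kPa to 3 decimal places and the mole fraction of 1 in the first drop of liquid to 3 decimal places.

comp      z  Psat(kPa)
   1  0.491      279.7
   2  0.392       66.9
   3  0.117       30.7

At the dew point ψ → 1, so Σzᵢ/Kᵢ = 1 with Kᵢ = Pᵢˢᵃᵗ/P ⇒ 1/P = Σzᵢ/Pᵢˢᵃᵗ.
1/P = 0.491/279.7 + 0.392/66.9 + 0.117/30.7 = 0.011426 ⇒ P = 87.520 kPa
xᵢ = zᵢP/Pᵢˢᵃᵗ ⇒ x_1 = 0.491·87.520/279.7 = 0.154

Pdew = 87.520 kPa, x_1 = 0.154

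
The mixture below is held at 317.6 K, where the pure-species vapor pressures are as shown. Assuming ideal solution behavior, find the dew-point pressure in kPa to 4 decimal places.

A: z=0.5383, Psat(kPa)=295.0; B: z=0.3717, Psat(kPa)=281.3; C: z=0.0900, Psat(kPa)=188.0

Pdew = 275.8747 kPa

At the dew point ψ → 1, so Σzᵢ/Kᵢ = 1 with Kᵢ = Pᵢˢᵃᵗ/P ⇒ 1/P = Σzᵢ/Pᵢˢᵃᵗ.
1/P = 0.5383/295.0 + 0.3717/281.3 + 0.0900/188.0 = 0.0036248 ⇒ P = 275.8747 kPa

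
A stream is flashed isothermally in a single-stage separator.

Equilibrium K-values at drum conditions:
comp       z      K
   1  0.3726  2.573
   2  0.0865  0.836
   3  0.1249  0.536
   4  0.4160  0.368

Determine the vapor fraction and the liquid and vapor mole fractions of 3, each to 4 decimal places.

ψ = 0.2882, x_3 = 0.1442, y_3 = 0.0773

Rachford–Rice: g(ψ) = Σ zᵢ(Kᵢ−1)/(1+ψ(Kᵢ−1)) = 0.
g(0) = ΣzᵢKᵢ − 1 = 0.2510 and g(1) = 1 − Σzᵢ/Kᵢ = -0.6117, so a root lies in (0, 1).
Iterate (Newton) starting at ψ = 0.5:
  ψ = 0.5000: g = -0.14722, g' = -0.6924 → ψ = 0.2874
  ψ = 0.2874: g = 0.00062, g' = -0.7237 → ψ = 0.2882
Converged at ψ = 0.2882.
Compositions from xᵢ = zᵢ/(1+ψ(Kᵢ−1)), yᵢ = Kᵢxᵢ:
  1: x = 0.2564, y = 0.6596
  2: x = 0.0908, y = 0.0759
  3: x = 0.1442, y = 0.0773
  4: x = 0.5087, y = 0.1872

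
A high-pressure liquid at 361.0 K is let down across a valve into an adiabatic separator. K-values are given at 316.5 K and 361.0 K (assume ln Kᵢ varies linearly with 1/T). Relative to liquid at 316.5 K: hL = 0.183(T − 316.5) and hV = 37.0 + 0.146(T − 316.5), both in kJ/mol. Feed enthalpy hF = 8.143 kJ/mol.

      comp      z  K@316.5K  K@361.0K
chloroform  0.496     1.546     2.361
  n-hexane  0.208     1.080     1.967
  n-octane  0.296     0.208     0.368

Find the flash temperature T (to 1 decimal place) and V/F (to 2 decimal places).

T = 318.5 K, V/F = 0.21

Adiabatic flash: solve Rachford–Rice at each trial T, then check hF = ψ·hV(T) + (1−ψ)·hL(T).
  T = 316.5 K: K = (1.546, 1.080, 0.208), RR gives ψ = 0.152, H_out = 5.623 kJ/mol
  T = 361.0 K: K = (2.361, 1.967, 0.368), RR gives ψ = 0.873, H_out = 39.017 kJ/mol
  T = 338.8 K: K = (1.938, 1.487, 0.282), RR gives ψ = 0.604, H_out = 25.939 kJ/mol
  T = 327.6 K: K = (1.737, 1.273, 0.243), RR gives ψ = 0.423, H_out = 17.522 kJ/mol
  T = 322.1 K: K = (1.641, 1.175, 0.225), RR gives ψ = 0.306, H_out = 12.280 kJ/mol
  T = 319.3 K: K = (1.593, 1.127, 0.217), RR gives ψ = 0.234, H_out = 9.158 kJ/mol
  T = 317.9 K: K = (1.570, 1.103, 0.212), RR gives ψ = 0.195, H_out = 7.448 kJ/mol
Linear interpolation between T = 317.9 (H_out = 7.448) and T = 319.3 (H_out = 9.158) on hF = 8.143 gives T ≈ 318.5 K, at which ψ = 0.21.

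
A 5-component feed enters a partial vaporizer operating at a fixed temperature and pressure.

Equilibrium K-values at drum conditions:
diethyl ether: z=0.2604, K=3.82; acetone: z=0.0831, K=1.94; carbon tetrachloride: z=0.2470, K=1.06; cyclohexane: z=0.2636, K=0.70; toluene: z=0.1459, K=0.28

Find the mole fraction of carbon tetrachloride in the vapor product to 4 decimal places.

y_carbon tetrachloride = 0.2514

Iterate (Newton) starting at ψ = 0.67:
  ψ = 0.6700: g = 0.01440, g' = -0.5960 → ψ = 0.6942
  ψ = 0.6942: g = -0.00010, g' = -0.6046 → ψ = 0.6940
Converged at ψ = 0.6940.
Compositions from xᵢ = zᵢ/(1+ψ(Kᵢ−1)), yᵢ = Kᵢxᵢ:
  diethyl ether: x = 0.0881, y = 0.3364
  acetone: x = 0.0503, y = 0.0976
  carbon tetrachloride: x = 0.2371, y = 0.2514
  cyclohexane: x = 0.3329, y = 0.2330
  toluene: x = 0.2916, y = 0.0817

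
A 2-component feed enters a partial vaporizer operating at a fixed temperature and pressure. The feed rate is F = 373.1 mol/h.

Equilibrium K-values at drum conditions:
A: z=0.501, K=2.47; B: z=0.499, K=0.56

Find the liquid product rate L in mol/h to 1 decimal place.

Rachford–Rice: g(β) = Σ zᵢ(Kᵢ−1)/(1+β(Kᵢ−1)) = 0.
g(0) = ΣzᵢKᵢ − 1 = 0.517 and g(1) = 1 − Σzᵢ/Kᵢ = -0.094, so a root lies in (0, 1).
Newton–Raphson from β = 0.38:
  β = 0.380: g = 0.2089, g' = -0.585 → β = 0.737
  β = 0.737: g = 0.0285, g' = -0.461 → β = 0.799
Converged at β = 0.799.
Then V = β·F = 0.7992·373.1 = 298.2 mol/h and L = F − V = 74.9 mol/h.

L = 74.9 mol/h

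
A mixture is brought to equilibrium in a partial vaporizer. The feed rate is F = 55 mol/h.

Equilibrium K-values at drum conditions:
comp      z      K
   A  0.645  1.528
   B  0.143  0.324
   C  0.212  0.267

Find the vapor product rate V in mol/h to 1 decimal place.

V = 13.0 mol/h

Rachford–Rice: g(β) = Σ zᵢ(Kᵢ−1)/(1+β(Kᵢ−1)) = 0.
Check two-phase: ΣzᵢKᵢ = 1.088 > 1 and Σzᵢ/Kᵢ = 1.657 > 1, so g(0) = 0.088 > 0 and g(1) = -0.657 < 0.
Newton iteration, β⁰ = 0.5:
  β = 0.500: g = -0.1219, g' = -0.545 → β = 0.277
  β = 0.277: g = -0.0166, g' = -0.415 → β = 0.236
Converged at β = 0.236.
Then V = β·F = 0.2358·55 = 13.0 mol/h and L = F − V = 42.0 mol/h.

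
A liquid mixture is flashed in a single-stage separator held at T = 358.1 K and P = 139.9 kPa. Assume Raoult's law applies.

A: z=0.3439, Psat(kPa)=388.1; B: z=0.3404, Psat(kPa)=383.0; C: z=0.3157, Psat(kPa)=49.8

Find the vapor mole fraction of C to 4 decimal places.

y_C = 0.2604

Raoult's law: Kᵢ = Pᵢˢᵃᵗ/P = Pᵢˢᵃᵗ/139.9.
  K_A = 388.1/139.9 = 2.774124, K_B = 383.0/139.9 = 2.737670, K_C = 49.8/139.9 = 0.355969
Newton iteration, β⁰ = 0.5:
  β = 0.5000: g = 0.33994, g' = -0.8831 → β = 0.8849
  β = 0.8849: g = -0.00226, g' = -1.0314 → β = 0.8827
Converged at β = 0.8827.
Compositions from xᵢ = zᵢ/(1+β(Kᵢ−1)), yᵢ = Kᵢxᵢ:
  A: x = 0.1340, y = 0.3718
  B: x = 0.1343, y = 0.3678
  C: x = 0.7316, y = 0.2604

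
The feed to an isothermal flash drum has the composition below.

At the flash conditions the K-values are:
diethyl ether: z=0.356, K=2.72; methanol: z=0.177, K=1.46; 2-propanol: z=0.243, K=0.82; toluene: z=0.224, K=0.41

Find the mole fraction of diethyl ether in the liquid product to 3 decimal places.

x_diethyl ether = 0.146

Rachford–Rice: g(β) = Σ zᵢ(Kᵢ−1)/(1+β(Kᵢ−1)) = 0.
g(0) = ΣzᵢKᵢ − 1 = 0.518 and g(1) = 1 − Σzᵢ/Kᵢ = -0.095, so a root lies in (0, 1).
Newton iteration, β⁰ = 0.55:
  β = 0.550: g = 0.1354, g' = -0.483 → β = 0.831
Converged at β = 0.831.
Compositions from xᵢ = zᵢ/(1+β(Kᵢ−1)), yᵢ = Kᵢxᵢ:
  diethyl ether: x = 0.146, y = 0.398
  methanol: x = 0.128, y = 0.187
  2-propanol: x = 0.286, y = 0.234
  toluene: x = 0.440, y = 0.180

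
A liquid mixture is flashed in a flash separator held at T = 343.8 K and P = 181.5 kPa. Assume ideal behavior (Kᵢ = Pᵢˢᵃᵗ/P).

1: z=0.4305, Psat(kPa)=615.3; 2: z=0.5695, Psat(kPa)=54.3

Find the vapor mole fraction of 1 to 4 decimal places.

Raoult's law: Kᵢ = Pᵢˢᵃᵗ/P = Pᵢˢᵃᵗ/181.5.
  K_1 = 615.3/181.5 = 3.390083, K_2 = 54.3/181.5 = 0.299174
Material balance + equilibrium reduce to Σ zᵢ(Kᵢ−1)/(1+ψ(Kᵢ−1)) = 0.
g(0) = ΣzᵢKᵢ − 1 = 0.6298 and g(1) = 1 − Σzᵢ/Kᵢ = -1.0306, so a root lies in (0, 1).
Iterate (Newton) starting at ψ = 0.5:
  ψ = 0.5000: g = -0.14567, g' = -1.1733 → ψ = 0.3758
  ψ = 0.3758: g = 0.00018, g' = -1.1980 → ψ = 0.3760
Converged at ψ = 0.3760.
Compositions from xᵢ = zᵢ/(1+ψ(Kᵢ−1)), yᵢ = Kᵢxᵢ:
  1: x = 0.2267, y = 0.7687
  2: x = 0.7733, y = 0.2313

y_1 = 0.7687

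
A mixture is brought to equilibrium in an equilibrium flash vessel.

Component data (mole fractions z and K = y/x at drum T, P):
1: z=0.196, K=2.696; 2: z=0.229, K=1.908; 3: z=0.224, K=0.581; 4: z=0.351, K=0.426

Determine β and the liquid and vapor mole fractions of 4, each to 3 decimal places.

Let β = V/F and solve Σ zᵢ(Kᵢ−1)/(1+β(Kᵢ−1)) = 0.
Check two-phase: ΣzᵢKᵢ = 1.245 > 1 and Σzᵢ/Kᵢ = 1.402 > 1, so g(0) = 0.245 > 0 and g(1) = -0.402 < 0.
Iterate (Newton) starting at β = 0.57:
  β = 0.570: g = -0.1167, g' = -0.551 → β = 0.358
Converged at β = 0.358.
Compositions from xᵢ = zᵢ/(1+β(Kᵢ−1)), yᵢ = Kᵢxᵢ:
  1: x = 0.122, y = 0.329
  2: x = 0.173, y = 0.330
  3: x = 0.263, y = 0.153
  4: x = 0.442, y = 0.188

β = 0.358, x_4 = 0.442, y_4 = 0.188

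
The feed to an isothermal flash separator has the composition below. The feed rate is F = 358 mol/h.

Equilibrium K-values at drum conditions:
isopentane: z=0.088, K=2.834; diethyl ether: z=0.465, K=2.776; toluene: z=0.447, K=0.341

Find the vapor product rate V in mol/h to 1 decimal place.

Rachford–Rice: g(ψ) = Σ zᵢ(Kᵢ−1)/(1+ψ(Kᵢ−1)) = 0.
Feasibility: ΣzᵢKᵢ = 1.693, Σzᵢ/Kᵢ = 1.509 — both > 1, two phases present.
Iterate (Newton) starting at ψ = 0.56:
  ψ = 0.560: g = 0.0268, g' = -0.928 → ψ = 0.589
Converged at ψ = 0.589.
Then V = ψ·F = 0.5887·358 = 210.8 mol/h and L = F − V = 147.2 mol/h.

V = 210.8 mol/h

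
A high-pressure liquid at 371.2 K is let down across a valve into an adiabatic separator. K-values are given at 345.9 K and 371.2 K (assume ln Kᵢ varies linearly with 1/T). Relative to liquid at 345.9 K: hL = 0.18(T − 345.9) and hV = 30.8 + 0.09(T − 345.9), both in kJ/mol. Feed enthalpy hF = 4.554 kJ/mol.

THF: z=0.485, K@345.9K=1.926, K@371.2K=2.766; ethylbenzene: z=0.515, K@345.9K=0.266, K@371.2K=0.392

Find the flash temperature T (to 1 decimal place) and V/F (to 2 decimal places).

Adiabatic flash: solve Rachford–Rice at each trial T, then check hF = ψ·hV(T) + (1−ψ)·hL(T).
  T = 345.9 K: K = (1.926, 0.266), RR gives ψ = 0.105, H_out = 3.222 kJ/mol
  T = 371.2 K: K = (2.766, 0.392), RR gives ψ = 0.506, H_out = 18.989 kJ/mol
  T = 358.5 K: K = (2.321, 0.325), RR gives ψ = 0.329, H_out = 12.016 kJ/mol
  T = 352.2 K: K = (2.118, 0.294), RR gives ψ = 0.227, H_out = 7.990 kJ/mol
  T = 349.0 K: K = (2.019, 0.280), RR gives ψ = 0.168, H_out = 5.686 kJ/mol
  T = 347.4 K: K = (1.971, 0.273), RR gives ψ = 0.136, H_out = 4.447 kJ/mol
Linear interpolation between T = 347.4 (H_out = 4.447) and T = 349.0 (H_out = 5.686) on hF = 4.554 gives T ≈ 347.5 K, at which ψ = 0.14.

T = 347.5 K, V/F = 0.14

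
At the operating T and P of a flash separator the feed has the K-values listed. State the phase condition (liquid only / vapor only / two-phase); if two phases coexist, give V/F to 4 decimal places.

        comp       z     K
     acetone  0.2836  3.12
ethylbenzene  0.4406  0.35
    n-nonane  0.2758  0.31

ΣzᵢKᵢ = 1.1245; Σzᵢ/Kᵢ = 2.2394.
Both exceed 1, so a two-phase solution exists.
Let ψ = V/F and solve Σ zᵢ(Kᵢ−1)/(1+ψ(Kᵢ−1)) = 0.
Iterate (Newton) starting at ψ = 0.34:
  ψ = 0.3400: g = -0.26688, g' = -0.9613 → ψ = 0.0624
  ψ = 0.0624: g = 0.03364, g' = -1.3398 → ψ = 0.0875
  ψ = 0.0875: g = 0.00097, g' = -1.2649 → ψ = 0.0883
Converged at ψ = 0.0883.

two-phase, V/F = 0.0883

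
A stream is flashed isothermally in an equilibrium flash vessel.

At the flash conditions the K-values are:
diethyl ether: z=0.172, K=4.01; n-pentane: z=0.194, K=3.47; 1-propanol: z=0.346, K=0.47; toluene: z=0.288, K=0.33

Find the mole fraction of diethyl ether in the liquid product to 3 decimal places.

x_diethyl ether = 0.080

Material balance + equilibrium reduce to Σ zᵢ(Kᵢ−1)/(1+β(Kᵢ−1)) = 0.
Check two-phase: ΣzᵢKᵢ = 1.621 > 1 and Σzᵢ/Kᵢ = 1.708 > 1, so g(0) = 0.621 > 0 and g(1) = -0.708 < 0.
Iterate (Newton) starting at β = 0.68:
  β = 0.680: g = -0.2924, g' = -1.007 → β = 0.389
  β = 0.389: g = -0.0096, g' = -1.029 → β = 0.380
Converged at β = 0.380.
Compositions from xᵢ = zᵢ/(1+β(Kᵢ−1)), yᵢ = Kᵢxᵢ:
  diethyl ether: x = 0.080, y = 0.322
  n-pentane: x = 0.100, y = 0.347
  1-propanol: x = 0.433, y = 0.204
  toluene: x = 0.386, y = 0.128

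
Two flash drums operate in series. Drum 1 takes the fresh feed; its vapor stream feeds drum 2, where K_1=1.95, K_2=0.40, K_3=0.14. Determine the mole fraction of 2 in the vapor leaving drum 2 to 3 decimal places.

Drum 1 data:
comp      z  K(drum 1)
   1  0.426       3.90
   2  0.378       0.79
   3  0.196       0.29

Drum 1:
Material balance + equilibrium reduce to Σ zᵢ(Kᵢ−1)/(1+ψ₁(Kᵢ−1)) = 0.
Feasibility: ΣzᵢKᵢ = 2.017, Σzᵢ/Kᵢ = 1.264 — both > 1, two phases present.
Newton–Raphson from ψ₁ = 0.62:
  ψ₁ = 0.620: g = 0.1017, g' = -0.795 → ψ₁ = 0.748
  ψ₁ = 0.748: g = -0.0010, g' = -0.829 → ψ₁ = 0.747
Converged at ψ₁ = 0.747.
Drum-1 compositions:
  1: x = 0.135, y = 0.525
  2: x = 0.448, y = 0.354
  3: x = 0.417, y = 0.121
Drum-2 feed = drum-1 vapor: z₂ = (0.5249, 0.3541, 0.1210).
Drum 2:
Rachford–Rice: g(ψ₂) = Σ zᵢ(Kᵢ−1)/(1+ψ₂(Kᵢ−1)) = 0.
Feasibility: ΣzᵢKᵢ = 1.182, Σzᵢ/Kᵢ = 2.019 — both > 1, two phases present.
Newton iteration, ψ₂⁰ = 0.47:
  ψ₂ = 0.470: g = -0.1258, g' = -0.726 → ψ₂ = 0.297
  ψ₂ = 0.297: g = -0.0091, g' = -0.638 → ψ₂ = 0.282
Converged at ψ₂ = 0.282.
  1: x = 0.414, y = 0.807
  2: x = 0.426, y = 0.171
  3: x = 0.160, y = 0.022

y_2 (drum 2) = 0.171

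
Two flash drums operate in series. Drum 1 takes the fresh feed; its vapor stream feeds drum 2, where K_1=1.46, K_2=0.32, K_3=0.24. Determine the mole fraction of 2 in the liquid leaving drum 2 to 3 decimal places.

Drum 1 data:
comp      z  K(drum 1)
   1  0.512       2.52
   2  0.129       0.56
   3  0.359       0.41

x_2 (drum 2) = 0.114

Drum 1:
Material balance + equilibrium reduce to Σ zᵢ(Kᵢ−1)/(1+ψ₁(Kᵢ−1)) = 0.
Check two-phase: ΣzᵢKᵢ = 1.510 > 1 and Σzᵢ/Kᵢ = 1.309 > 1, so g(0) = 0.510 > 0 and g(1) = -0.309 < 0.
Iterate (Newton) starting at ψ₁ = 0.48:
  ψ₁ = 0.480: g = 0.0825, g' = -0.679 → ψ₁ = 0.602
  ψ₁ = 0.602: g = 0.0010, g' = -0.669 → ψ₁ = 0.603
Converged at ψ₁ = 0.603.
Drum-1 compositions:
  1: x = 0.267, y = 0.673
  2: x = 0.176, y = 0.098
  3: x = 0.557, y = 0.228
Drum-2 feed = drum-1 vapor: z₂ = (0.6732, 0.0983, 0.2285).
Drum 2:
Rachford–Rice: g(ψ₂) = Σ zᵢ(Kᵢ−1)/(1+ψ₂(Kᵢ−1)) = 0.
Check two-phase: ΣzᵢKᵢ = 1.069 > 1 and Σzᵢ/Kᵢ = 1.720 > 1, so g(0) = 0.069 > 0 and g(1) = -0.720 < 0.
Newton–Raphson from ψ₂ = 0.5:
  ψ₂ = 0.500: g = -0.1296, g' = -0.542 → ψ₂ = 0.261
  ψ₂ = 0.261: g = -0.0213, g' = -0.386 → ψ₂ = 0.205
  ψ₂ = 0.205: g = -0.0006, g' = -0.366 → ψ₂ = 0.204
Converged at ψ₂ = 0.204.
  1: x = 0.615, y = 0.899
  2: x = 0.114, y = 0.037
  3: x = 0.270, y = 0.065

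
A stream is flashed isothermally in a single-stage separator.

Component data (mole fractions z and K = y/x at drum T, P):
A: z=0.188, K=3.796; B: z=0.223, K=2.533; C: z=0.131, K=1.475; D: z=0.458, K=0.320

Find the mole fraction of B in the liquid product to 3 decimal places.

Material balance + equilibrium reduce to Σ zᵢ(Kᵢ−1)/(1+β(Kᵢ−1)) = 0.
g(0) = ΣzᵢKᵢ − 1 = 0.618 and g(1) = 1 − Σzᵢ/Kᵢ = -0.658, so a root lies in (0, 1).
Newton iteration, β⁰ = 0.5:
  β = 0.500: g = -0.0089, g' = -0.929 → β = 0.490
Converged at β = 0.490.
Compositions from xᵢ = zᵢ/(1+β(Kᵢ−1)), yᵢ = Kᵢxᵢ:
  A: x = 0.079, y = 0.301
  B: x = 0.127, y = 0.322
  C: x = 0.106, y = 0.157
  D: x = 0.687, y = 0.220

x_B = 0.127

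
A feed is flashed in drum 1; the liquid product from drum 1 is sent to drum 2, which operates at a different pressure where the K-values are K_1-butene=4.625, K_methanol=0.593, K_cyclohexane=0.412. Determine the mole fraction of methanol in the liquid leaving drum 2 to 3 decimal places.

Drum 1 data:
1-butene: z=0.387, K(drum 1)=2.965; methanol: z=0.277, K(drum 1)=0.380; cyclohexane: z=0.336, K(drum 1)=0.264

Drum 1:
Let ψ₁ = V/F and solve Σ zᵢ(Kᵢ−1)/(1+ψ₁(Kᵢ−1)) = 0.
Check two-phase: ΣzᵢKᵢ = 1.341 > 1 and Σzᵢ/Kᵢ = 2.132 > 1, so g(0) = 0.341 > 0 and g(1) = -1.132 < 0.
Iterate (Newton) starting at ψ₁ = 0.59:
  ψ₁ = 0.590: g = -0.3557, g' = -1.154 → ψ₁ = 0.282
  ψ₁ = 0.282: g = -0.0306, g' = -1.065 → ψ₁ = 0.253
Converged at ψ₁ = 0.253.
Drum-1 compositions:
  1-butene: x = 0.258, y = 0.766
  methanol: x = 0.329, y = 0.125
  cyclohexane: x = 0.413, y = 0.109
Drum-2 feed = drum-1 liquid: z₂ = (0.2584, 0.3286, 0.4130).
Drum 2:
Newton–Raphson from ψ₂ = 0.5:
  ψ₂ = 0.500: g = -0.1789, g' = -0.802 → ψ₂ = 0.277
  ψ₂ = 0.277: g = 0.0267, g' = -1.119 → ψ₂ = 0.301
Converged at ψ₂ = 0.301.
  1-butene: x = 0.123, y = 0.571
  methanol: x = 0.375, y = 0.222
  cyclohexane: x = 0.502, y = 0.207

x_methanol (drum 2) = 0.375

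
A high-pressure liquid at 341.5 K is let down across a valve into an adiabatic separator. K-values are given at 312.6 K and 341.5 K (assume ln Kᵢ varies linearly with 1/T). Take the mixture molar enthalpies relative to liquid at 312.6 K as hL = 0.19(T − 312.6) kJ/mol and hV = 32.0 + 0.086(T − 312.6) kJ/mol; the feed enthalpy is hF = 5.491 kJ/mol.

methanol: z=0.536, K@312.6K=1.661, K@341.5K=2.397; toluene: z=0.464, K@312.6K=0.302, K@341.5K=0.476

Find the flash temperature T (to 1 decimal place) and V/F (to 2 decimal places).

T = 315.7 K, V/F = 0.15

Adiabatic flash: solve Rachford–Rice at each trial T, then check hF = ψ·hV(T) + (1−ψ)·hL(T).
  T = 312.6 K: K = (1.661, 0.302), RR gives ψ = 0.066, H_out = 2.110 kJ/mol
  T = 341.5 K: K = (2.397, 0.476), RR gives ψ = 0.691, H_out = 25.519 kJ/mol
  T = 327.1 K: K = (2.013, 0.383), RR gives ψ = 0.411, H_out = 15.287 kJ/mol
  T = 319.9 K: K = (1.834, 0.341), RR gives ψ = 0.257, H_out = 9.425 kJ/mol
  T = 316.2 K: K = (1.745, 0.321), RR gives ψ = 0.167, H_out = 5.955 kJ/mol
  T = 314.4 K: K = (1.703, 0.311), RR gives ψ = 0.118, H_out = 4.101 kJ/mol
Linear interpolation between T = 314.4 (H_out = 4.101) and T = 316.2 (H_out = 5.955) on hF = 5.491 gives T ≈ 315.7 K, at which ψ = 0.15.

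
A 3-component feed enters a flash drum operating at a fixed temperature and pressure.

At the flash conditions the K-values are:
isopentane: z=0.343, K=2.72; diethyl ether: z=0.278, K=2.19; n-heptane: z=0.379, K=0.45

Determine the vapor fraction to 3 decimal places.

Material balance + equilibrium reduce to Σ zᵢ(Kᵢ−1)/(1+ψ(Kᵢ−1)) = 0.
Feasibility: ΣzᵢKᵢ = 1.712, Σzᵢ/Kᵢ = 1.095 — both > 1, two phases present.
Newton–Raphson from ψ = 0.49:
  ψ = 0.490: g = 0.2438, g' = -0.671 → ψ = 0.853
  ψ = 0.853: g = 0.0103, g' = -0.671 → ψ = 0.869
Converged at ψ = 0.869.

ψ = 0.869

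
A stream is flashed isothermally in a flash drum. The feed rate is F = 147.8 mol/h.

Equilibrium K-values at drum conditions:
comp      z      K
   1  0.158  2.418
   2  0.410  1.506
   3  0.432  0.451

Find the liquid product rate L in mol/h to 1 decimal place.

L = 84.6 mol/h

Material balance + equilibrium reduce to Σ zᵢ(Kᵢ−1)/(1+β(Kᵢ−1)) = 0.
Check two-phase: ΣzᵢKᵢ = 1.194 > 1 and Σzᵢ/Kᵢ = 1.295 > 1, so g(0) = 0.194 > 0 and g(1) = -0.295 < 0.
Newton–Raphson from β = 0.5:
  β = 0.500: g = -0.0302, g' = -0.423 → β = 0.429
  β = 0.429: g = -0.0003, g' = -0.416 → β = 0.428
Converged at β = 0.428.
Then V = β·F = 0.4279·147.8 = 63.2 mol/h and L = F − V = 84.6 mol/h.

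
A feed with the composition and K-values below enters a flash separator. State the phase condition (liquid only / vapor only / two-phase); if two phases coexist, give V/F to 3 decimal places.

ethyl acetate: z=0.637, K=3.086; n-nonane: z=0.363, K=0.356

two-phase, V/F = 0.815

ΣzᵢKᵢ = 2.095; Σzᵢ/Kᵢ = 1.226.
Both exceed 1, so a two-phase solution exists.
Binary case is linear: z₁(K₁−1)(1+ψ(K₂−1)) + z₂(K₂−1)(1+ψ(K₁−1)) = 0
⇒ ψ = [z₁(K₁−1)+z₂(K₂−1)] / [−(K₁−1)(K₂−1)] = 1.0950/1.3434 = 0.815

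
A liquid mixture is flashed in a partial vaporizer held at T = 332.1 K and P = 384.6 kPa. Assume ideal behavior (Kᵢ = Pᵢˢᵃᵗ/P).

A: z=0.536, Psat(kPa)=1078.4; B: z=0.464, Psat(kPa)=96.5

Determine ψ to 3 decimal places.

ψ = 0.458

Raoult's law: Kᵢ = Pᵢˢᵃᵗ/P = Pᵢˢᵃᵗ/384.6.
  K_A = 1078.4/384.6 = 2.80395, K_B = 96.5/384.6 = 0.25091
Rachford–Rice: g(ψ) = Σ zᵢ(Kᵢ−1)/(1+ψ(Kᵢ−1)) = 0.
g(0) = ΣzᵢKᵢ − 1 = 0.619 and g(1) = 1 − Σzᵢ/Kᵢ = -1.040, so a root lies in (0, 1).
Binary case is linear: z₁(K₁−1)(1+ψ(K₂−1)) + z₂(K₂−1)(1+ψ(K₁−1)) = 0
⇒ ψ = [z₁(K₁−1)+z₂(K₂−1)] / [−(K₁−1)(K₂−1)] = 0.6193/1.3513 = 0.458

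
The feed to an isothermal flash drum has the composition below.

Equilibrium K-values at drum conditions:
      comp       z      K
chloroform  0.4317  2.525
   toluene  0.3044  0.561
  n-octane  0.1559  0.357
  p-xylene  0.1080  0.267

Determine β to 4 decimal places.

β = 0.3998

Rachford–Rice: g(β) = Σ zᵢ(Kᵢ−1)/(1+β(Kᵢ−1)) = 0.
g(0) = ΣzᵢKᵢ − 1 = 0.3453 and g(1) = 1 − Σzᵢ/Kᵢ = -0.5548, so a root lies in (0, 1).
Newton–Raphson from β = 0.5:
  β = 0.5000: g = -0.07039, g' = -0.7041 → β = 0.4000
  β = 0.4000: g = -0.00016, g' = -0.7066 → β = 0.3998
Converged at β = 0.3998.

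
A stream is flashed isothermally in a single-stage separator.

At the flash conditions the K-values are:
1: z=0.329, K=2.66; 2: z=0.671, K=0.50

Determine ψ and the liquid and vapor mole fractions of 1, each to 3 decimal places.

Material balance + equilibrium reduce to Σ zᵢ(Kᵢ−1)/(1+ψ(Kᵢ−1)) = 0.
Feasibility: ΣzᵢKᵢ = 1.211, Σzᵢ/Kᵢ = 1.466 — both > 1, two phases present.
Iterate (Newton) starting at ψ = 0.5:
  ψ = 0.500: g = -0.1489, g' = -0.569 → ψ = 0.238
  ψ = 0.238: g = 0.0105, g' = -0.682 → ψ = 0.254
Converged at ψ = 0.254.
Compositions from xᵢ = zᵢ/(1+ψ(Kᵢ−1)), yᵢ = Kᵢxᵢ:
  1: x = 0.231, y = 0.616
  2: x = 0.769, y = 0.384

ψ = 0.254, x_1 = 0.231, y_1 = 0.616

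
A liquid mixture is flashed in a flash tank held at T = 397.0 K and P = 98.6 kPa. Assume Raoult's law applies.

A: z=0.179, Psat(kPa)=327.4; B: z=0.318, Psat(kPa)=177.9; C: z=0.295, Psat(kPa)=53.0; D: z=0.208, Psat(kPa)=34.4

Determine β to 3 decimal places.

Raoult's law: Kᵢ = Pᵢˢᵃᵗ/P = Pᵢˢᵃᵗ/98.6.
  K_A = 327.4/98.6 = 3.32049, K_B = 177.9/98.6 = 1.80426, K_C = 53.0/98.6 = 0.53753, K_D = 34.4/98.6 = 0.34888
Rachford–Rice: g(β) = Σ zᵢ(Kᵢ−1)/(1+β(Kᵢ−1)) = 0.
Feasibility: ΣzᵢKᵢ = 1.399, Σzᵢ/Kᵢ = 1.375 — both > 1, two phases present.
Iterate (Newton) starting at β = 0.5:
  β = 0.500: g = -0.0036, g' = -0.612 → β = 0.494
Converged at β = 0.494.

β = 0.494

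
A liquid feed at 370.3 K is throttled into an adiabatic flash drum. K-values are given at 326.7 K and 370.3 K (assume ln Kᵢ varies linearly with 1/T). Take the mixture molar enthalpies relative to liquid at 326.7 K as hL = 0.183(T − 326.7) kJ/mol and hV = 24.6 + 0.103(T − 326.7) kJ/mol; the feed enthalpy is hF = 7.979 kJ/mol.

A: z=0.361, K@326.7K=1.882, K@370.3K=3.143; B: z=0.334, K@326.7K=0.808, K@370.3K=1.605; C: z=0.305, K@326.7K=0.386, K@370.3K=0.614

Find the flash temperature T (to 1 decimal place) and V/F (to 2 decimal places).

Adiabatic flash: solve Rachford–Rice at each trial T, then check hF = ψ·hV(T) + (1−ψ)·hL(T).
  T = 326.7 K: K = (1.882, 0.808, 0.386), RR gives ψ = 0.174, H_out = 4.282 kJ/mol
  T = 370.3 K: K = (3.143, 1.605, 0.614), RR gives ψ = 1.000, H_out = 29.091 kJ/mol
  T = 348.5 K: K = (2.471, 1.163, 0.494), RR gives ψ = 0.882, H_out = 24.155 kJ/mol
  T = 337.6 K: K = (2.166, 0.975, 0.438), RR gives ψ = 0.551, H_out = 15.062 kJ/mol
  T = 332.1 K: K = (2.020, 0.888, 0.412), RR gives ψ = 0.367, H_out = 9.867 kJ/mol
  T = 329.4 K: K = (1.950, 0.848, 0.399), RR gives ψ = 0.273, H_out = 7.142 kJ/mol
  T = 330.8 K: K = (1.986, 0.869, 0.405), RR gives ψ = 0.322, H_out = 8.570 kJ/mol
Linear interpolation between T = 329.4 (H_out = 7.142) and T = 330.8 (H_out = 8.570) on hF = 7.979 gives T ≈ 330.2 K, at which ψ = 0.30.

T = 330.2 K, V/F = 0.30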